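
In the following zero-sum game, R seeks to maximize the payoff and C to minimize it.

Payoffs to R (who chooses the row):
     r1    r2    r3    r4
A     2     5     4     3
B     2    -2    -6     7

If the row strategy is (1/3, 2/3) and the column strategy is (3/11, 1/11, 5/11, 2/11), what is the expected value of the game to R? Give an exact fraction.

Against (3/11, 1/11, 5/11, 2/11), each row's expected payoff is A: 37/11; B: -12/11.
Taking the (1/3, 2/3)-weighted average: (1/3)·(37/11) + (2/3)·(-12/11) = 13/33.

13/33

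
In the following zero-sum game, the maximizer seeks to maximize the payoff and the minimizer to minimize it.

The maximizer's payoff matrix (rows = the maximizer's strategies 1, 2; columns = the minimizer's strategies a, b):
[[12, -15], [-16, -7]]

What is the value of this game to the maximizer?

Row minima are -15 and -16, so the maximizer's maximin is -15; column maxima are 12 and -7, so the minimizer's minimax is -7. These differ, so the equilibrium is in mixed strategies.
Let the maximizer play 1 with probability p. The minimizer is indifferent when 12p − 16(1−p) = −15p − 7(1−p), giving p = 1/4.
Let the minimizer play a with probability q. The maximizer is indifferent when 12q − 15(1−q) = −16q − 7(1−q), giving q = 2/9.
The value is 12·(2/9) + (-15)·(7/9) = -9.

-9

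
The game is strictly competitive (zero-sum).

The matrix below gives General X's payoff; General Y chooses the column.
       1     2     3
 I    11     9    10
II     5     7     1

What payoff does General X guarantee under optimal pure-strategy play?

9

Row minima: 9, 1 → General X's maximin is 9.
Column maxima: 11, 9, 10 → General Y's minimax is 9.
They coincide at (I, 2), so the value is 9.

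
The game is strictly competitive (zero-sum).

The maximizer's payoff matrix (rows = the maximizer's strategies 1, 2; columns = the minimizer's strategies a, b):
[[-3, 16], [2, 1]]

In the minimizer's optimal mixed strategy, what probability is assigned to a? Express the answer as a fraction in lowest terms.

3/4

Row minima are -3 and 1, so the maximizer's maximin is 1; column maxima are 2 and 16, so the minimizer's minimax is 2. These differ, so the equilibrium is in mixed strategies.
Let the minimizer play a with probability q. The maximizer is indifferent when −3q + 16(1−q) = 2q + (1−q), giving q = 3/4.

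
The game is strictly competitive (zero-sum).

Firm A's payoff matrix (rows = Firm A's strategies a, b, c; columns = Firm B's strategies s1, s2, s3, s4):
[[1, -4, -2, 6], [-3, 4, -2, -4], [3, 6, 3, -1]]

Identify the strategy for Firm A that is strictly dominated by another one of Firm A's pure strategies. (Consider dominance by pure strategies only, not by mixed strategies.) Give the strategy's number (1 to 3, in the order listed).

Compare b with c: 3 > -3, 6 > 4, 3 > -2, -1 > -4.
So c strictly dominates b for Firm A; b is strictly dominated.

2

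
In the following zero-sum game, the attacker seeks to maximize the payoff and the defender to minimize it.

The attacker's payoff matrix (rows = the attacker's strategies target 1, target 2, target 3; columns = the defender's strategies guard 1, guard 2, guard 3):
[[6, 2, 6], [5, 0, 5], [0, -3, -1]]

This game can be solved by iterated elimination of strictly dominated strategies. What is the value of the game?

Column guard 3 is strictly dominated by guard 2 for the defender (2<6, 0<5, -3<-1); eliminate guard 3.
Row target 2 is strictly dominated by row target 1 (6>5, 2>0); eliminate target 2.
Column guard 1 is strictly dominated by guard 2 for the defender (2<6, -3<0); eliminate guard 1.
Row target 3 is strictly dominated by row target 1 (2>-3); eliminate target 3.
Only (target 1, guard 2) remains, with payoff 2.

2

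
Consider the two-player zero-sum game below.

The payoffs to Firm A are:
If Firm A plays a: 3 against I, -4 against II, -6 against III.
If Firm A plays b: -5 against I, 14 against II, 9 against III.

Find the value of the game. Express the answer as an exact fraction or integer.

Column II is strictly dominated by III for Firm B (it gives Firm A more in every row).
The remaining 2×2 game on (a, b) × (I, III) has no saddle point. Let Firm A play a with probability p; indifference gives 3p − 5(1−p) = −6p + 9(1−p), so p = 14/23.
Similarly Firm B's optimal q on I is 15/23, and the value is 3·(15/23) + (-6)·(8/23) = -3/23.

-3/23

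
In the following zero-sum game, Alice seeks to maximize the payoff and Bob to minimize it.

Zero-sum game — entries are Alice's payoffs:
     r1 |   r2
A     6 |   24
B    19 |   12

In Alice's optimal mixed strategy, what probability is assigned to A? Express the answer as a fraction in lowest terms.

Row minima are 6 and 12, so Alice's maximin is 12; column maxima are 19 and 24, so Bob's minimax is 19. These differ, so the equilibrium is in mixed strategies.
Let Alice play A with probability p. Bob is indifferent when 6p + 19(1−p) = 24p + 12(1−p), giving p = 7/25.

7/25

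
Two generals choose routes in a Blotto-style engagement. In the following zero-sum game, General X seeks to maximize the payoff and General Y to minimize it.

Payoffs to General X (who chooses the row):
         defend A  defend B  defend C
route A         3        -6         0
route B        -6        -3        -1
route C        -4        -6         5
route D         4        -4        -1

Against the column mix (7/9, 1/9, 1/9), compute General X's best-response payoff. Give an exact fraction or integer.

route A: (3)·(7/9) + (-6)·(1/9) + (0)·(1/9) = 5/3.
route B: (-6)·(7/9) + (-3)·(1/9) + (-1)·(1/9) = -46/9.
route C: (-4)·(7/9) + (-6)·(1/9) + (5)·(1/9) = -29/9.
route D: (4)·(7/9) + (-4)·(1/9) + (-1)·(1/9) = 23/9.
The best pure response is route D with expected payoff 23/9.

23/9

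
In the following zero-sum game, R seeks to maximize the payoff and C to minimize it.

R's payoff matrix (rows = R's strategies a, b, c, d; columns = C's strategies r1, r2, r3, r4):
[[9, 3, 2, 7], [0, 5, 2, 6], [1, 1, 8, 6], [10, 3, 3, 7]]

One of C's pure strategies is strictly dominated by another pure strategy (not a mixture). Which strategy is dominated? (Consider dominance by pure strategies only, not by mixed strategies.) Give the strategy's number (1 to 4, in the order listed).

4

C prefers columns that give R less. Compare r4 with r2: 3 < 7, 5 < 6, 1 < 6, 3 < 7.
So r2 strictly dominates r4 for C; r4 is strictly dominated.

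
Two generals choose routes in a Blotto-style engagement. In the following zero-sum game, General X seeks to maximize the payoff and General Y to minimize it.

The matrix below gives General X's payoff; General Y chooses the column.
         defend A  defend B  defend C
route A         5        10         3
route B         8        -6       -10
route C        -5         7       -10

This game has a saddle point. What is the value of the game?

3

Row minima: 3, -10, -10 → General X's maximin is 3.
Column maxima: 8, 10, 3 → General Y's minimax is 3.
They coincide at (route A, defend C), so the value is 3.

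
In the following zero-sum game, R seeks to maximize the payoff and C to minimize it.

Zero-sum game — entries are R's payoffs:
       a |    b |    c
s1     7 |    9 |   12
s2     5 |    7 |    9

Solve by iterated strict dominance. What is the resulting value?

7

Row s2 is strictly dominated by row s1 (7>5, 9>7, 12>9); eliminate s2.
Column b is strictly dominated by a for C (7<9); eliminate b.
Column c is strictly dominated by a for C (7<12); eliminate c.
Only (s1, a) remains, with payoff 7.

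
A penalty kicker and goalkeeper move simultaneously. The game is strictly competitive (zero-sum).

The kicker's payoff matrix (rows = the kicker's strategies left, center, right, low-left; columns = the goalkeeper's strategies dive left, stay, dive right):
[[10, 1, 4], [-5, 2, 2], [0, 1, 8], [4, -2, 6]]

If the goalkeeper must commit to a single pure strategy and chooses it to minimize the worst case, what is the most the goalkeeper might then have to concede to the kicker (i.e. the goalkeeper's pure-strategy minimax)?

2

The worst case (largest entry) in each column is dive left: 10, stay: 2, dive right: 8.
The best (smallest) of these is 2.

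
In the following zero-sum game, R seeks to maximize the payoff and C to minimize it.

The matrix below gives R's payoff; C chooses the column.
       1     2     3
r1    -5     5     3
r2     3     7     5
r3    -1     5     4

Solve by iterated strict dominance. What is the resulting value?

3

Row r3 is strictly dominated by row r2 (3>-1, 7>5, 5>4); eliminate r3.
Row r1 is strictly dominated by row r2 (3>-5, 7>5, 5>3); eliminate r1.
Column 3 is strictly dominated by 1 for C (3<5); eliminate 3.
Column 2 is strictly dominated by 1 for C (3<7); eliminate 2.
Only (r2, 1) remains, with payoff 3.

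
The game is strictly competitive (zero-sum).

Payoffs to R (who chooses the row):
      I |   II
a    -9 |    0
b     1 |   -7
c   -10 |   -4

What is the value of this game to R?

Row c is strictly dominated by row a, so R never plays it.
The remaining 2×2 game on (a, b) × (I, II) has no saddle point. Let R play a with probability p; indifference gives −9p + (1−p) = −7(1−p), so p = 8/17.
Similarly C's optimal q on I is 7/17, and the value is -9·(7/17) + (0)·(10/17) = -63/17.

-63/17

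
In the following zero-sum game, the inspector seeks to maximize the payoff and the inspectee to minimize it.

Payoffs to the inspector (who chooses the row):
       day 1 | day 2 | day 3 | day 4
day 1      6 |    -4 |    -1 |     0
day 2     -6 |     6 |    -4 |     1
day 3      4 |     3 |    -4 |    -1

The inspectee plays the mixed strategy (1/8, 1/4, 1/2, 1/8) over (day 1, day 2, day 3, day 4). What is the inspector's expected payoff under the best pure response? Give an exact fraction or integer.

-3/4

day 1: (6)·(1/8) + (-4)·(1/4) + (-1)·(1/2) + (0)·(1/8) = -3/4.
day 2: (-6)·(1/8) + (6)·(1/4) + (-4)·(1/2) + (1)·(1/8) = -9/8.
day 3: (4)·(1/8) + (3)·(1/4) + (-4)·(1/2) + (-1)·(1/8) = -7/8.
The best pure response is day 1 with expected payoff -3/4.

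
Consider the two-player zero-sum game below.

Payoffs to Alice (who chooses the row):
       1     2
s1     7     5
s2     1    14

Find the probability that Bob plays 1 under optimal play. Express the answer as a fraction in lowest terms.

Row minima are 5 and 1, so Alice's maximin is 5; column maxima are 7 and 14, so Bob's minimax is 7. These differ, so the equilibrium is in mixed strategies.
Let Bob play 1 with probability q. Alice is indifferent when 7q + 5(1−q) = q + 14(1−q), giving q = 3/5.

3/5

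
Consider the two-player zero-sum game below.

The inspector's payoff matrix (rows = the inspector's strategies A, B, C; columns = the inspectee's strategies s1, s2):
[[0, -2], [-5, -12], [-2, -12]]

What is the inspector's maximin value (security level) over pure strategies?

The worst-case payoff for each row is A: -2, B: -12, C: -12.
The best of these is -2.

-2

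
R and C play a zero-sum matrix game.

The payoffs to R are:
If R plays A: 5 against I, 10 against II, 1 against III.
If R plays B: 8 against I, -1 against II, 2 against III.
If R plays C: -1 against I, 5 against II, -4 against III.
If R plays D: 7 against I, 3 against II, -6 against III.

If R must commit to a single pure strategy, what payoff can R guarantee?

The worst-case payoff for each row is A: 1, B: -1, C: -4, D: -6.
The best of these is 1.

1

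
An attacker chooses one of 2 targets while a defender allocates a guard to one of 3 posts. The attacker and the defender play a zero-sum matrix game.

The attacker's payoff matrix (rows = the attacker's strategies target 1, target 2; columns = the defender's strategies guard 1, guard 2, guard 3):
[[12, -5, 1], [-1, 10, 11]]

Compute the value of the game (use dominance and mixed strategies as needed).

Column guard 3 is strictly dominated by guard 2 for the defender (it gives the attacker more in every row).
The remaining 2×2 game on (target 1, target 2) × (guard 1, guard 2) has no saddle point. Let the attacker play target 1 with probability p; indifference gives 12p − (1−p) = −5p + 10(1−p), so p = 11/28.
Similarly the defender's optimal q on guard 1 is 15/28, and the value is 12·(15/28) + (-5)·(13/28) = 115/28.

115/28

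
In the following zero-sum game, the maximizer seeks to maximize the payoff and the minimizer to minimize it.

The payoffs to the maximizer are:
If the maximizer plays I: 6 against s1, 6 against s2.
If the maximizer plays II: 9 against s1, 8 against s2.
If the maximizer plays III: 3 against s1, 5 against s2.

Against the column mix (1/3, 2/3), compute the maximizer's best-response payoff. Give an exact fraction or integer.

25/3

I: (6)·(1/3) + (6)·(2/3) = 6.
II: (9)·(1/3) + (8)·(2/3) = 25/3.
III: (3)·(1/3) + (5)·(2/3) = 13/3.
The best pure response is II with expected payoff 25/3.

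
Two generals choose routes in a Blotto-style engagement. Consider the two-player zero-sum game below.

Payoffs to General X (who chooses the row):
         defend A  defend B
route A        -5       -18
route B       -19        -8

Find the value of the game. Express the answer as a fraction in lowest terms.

Row minima are -18 and -19, so General X's maximin is -18; column maxima are -5 and -8, so General Y's minimax is -8. These differ, so the equilibrium is in mixed strategies.
Let General X play route A with probability p. General Y is indifferent when −5p − 19(1−p) = −18p − 8(1−p), giving p = 11/24.
Let General Y play defend A with probability q. General X is indifferent when −5q − 18(1−q) = −19q − 8(1−q), giving q = 5/12.
The value is -5·(5/12) + (-18)·(7/12) = -151/12.

-151/12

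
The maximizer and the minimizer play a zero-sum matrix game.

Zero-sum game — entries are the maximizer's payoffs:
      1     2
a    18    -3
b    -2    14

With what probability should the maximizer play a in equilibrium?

Row minima are -3 and -2, so the maximizer's maximin is -2; column maxima are 18 and 14, so the minimizer's minimax is 14. These differ, so the equilibrium is in mixed strategies.
Let the maximizer play a with probability p. The minimizer is indifferent when 18p − 2(1−p) = −3p + 14(1−p), giving p = 16/37.

16/37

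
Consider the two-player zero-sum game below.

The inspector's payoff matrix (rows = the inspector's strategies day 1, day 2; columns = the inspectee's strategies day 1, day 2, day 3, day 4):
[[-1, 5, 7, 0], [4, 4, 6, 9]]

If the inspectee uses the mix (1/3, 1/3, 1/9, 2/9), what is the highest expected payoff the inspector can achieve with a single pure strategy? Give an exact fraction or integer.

day 1: (-1)·(1/3) + (5)·(1/3) + (7)·(1/9) + (0)·(2/9) = 19/9.
day 2: (4)·(1/3) + (4)·(1/3) + (6)·(1/9) + (9)·(2/9) = 16/3.
The best pure response is day 2 with expected payoff 16/3.

16/3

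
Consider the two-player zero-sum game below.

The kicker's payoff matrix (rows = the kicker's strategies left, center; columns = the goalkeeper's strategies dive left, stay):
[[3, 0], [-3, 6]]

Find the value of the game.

Row minima are 0 and -3, so the kicker's maximin is 0; column maxima are 3 and 6, so the goalkeeper's minimax is 3. These differ, so the equilibrium is in mixed strategies.
Let the kicker play left with probability p. The goalkeeper is indifferent when 3p − 3(1−p) = 6(1−p), giving p = 3/4.
Let the goalkeeper play dive left with probability q. The kicker is indifferent when 3q = −3q + 6(1−q), giving q = 1/2.
The value is 3·(1/2) + (0)·(1/2) = 3/2.

3/2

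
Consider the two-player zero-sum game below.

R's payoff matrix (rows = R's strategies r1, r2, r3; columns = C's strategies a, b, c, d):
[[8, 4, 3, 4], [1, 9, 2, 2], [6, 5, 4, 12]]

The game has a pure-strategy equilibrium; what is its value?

4

Row minima: 3, 1, 4 → R's maximin is 4.
Column maxima: 8, 9, 4, 12 → C's minimax is 4.
They coincide at (r3, c), so the value is 4.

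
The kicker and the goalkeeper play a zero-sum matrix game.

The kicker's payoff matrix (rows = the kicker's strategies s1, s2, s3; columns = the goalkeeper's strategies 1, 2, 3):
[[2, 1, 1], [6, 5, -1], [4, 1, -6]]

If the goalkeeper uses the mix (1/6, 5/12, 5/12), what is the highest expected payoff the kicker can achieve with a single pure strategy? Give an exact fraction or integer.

8/3

s1: (2)·(1/6) + (1)·(5/12) + (1)·(5/12) = 7/6.
s2: (6)·(1/6) + (5)·(5/12) + (-1)·(5/12) = 8/3.
s3: (4)·(1/6) + (1)·(5/12) + (-6)·(5/12) = -17/12.
The best pure response is s2 with expected payoff 8/3.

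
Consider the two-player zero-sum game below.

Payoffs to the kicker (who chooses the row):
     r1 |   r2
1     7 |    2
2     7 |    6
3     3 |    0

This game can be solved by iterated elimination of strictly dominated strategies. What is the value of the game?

6

Column r1 is strictly dominated by r2 for the goalkeeper (2<7, 6<7, 0<3); eliminate r1.
Row 3 is strictly dominated by row 1 (2>0); eliminate 3.
Row 1 is strictly dominated by row 2 (6>2); eliminate 1.
Only (2, r2) remains, with payoff 6.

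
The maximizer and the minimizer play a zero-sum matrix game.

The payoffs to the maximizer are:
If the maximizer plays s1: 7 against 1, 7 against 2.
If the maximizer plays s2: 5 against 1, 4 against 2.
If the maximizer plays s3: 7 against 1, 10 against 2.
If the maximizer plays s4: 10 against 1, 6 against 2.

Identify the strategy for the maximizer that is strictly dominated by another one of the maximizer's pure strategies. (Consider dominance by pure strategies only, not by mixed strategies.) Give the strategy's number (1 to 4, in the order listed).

2

Compare s2 with s1: 7 > 5, 7 > 4.
So s1 strictly dominates s2 for the maximizer; s2 is strictly dominated.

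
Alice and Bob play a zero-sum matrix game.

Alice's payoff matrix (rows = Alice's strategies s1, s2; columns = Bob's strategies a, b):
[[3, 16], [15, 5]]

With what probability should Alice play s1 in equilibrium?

10/23

Row minima are 3 and 5, so Alice's maximin is 5; column maxima are 15 and 16, so Bob's minimax is 15. These differ, so the equilibrium is in mixed strategies.
Let Alice play s1 with probability p. Bob is indifferent when 3p + 15(1−p) = 16p + 5(1−p), giving p = 10/23.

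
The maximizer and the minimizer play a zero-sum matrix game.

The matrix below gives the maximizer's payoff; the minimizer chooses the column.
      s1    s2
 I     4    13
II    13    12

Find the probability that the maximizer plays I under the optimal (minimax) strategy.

Row minima are 4 and 12, so the maximizer's maximin is 12; column maxima are 13 and 13, so the minimizer's minimax is 13. These differ, so the equilibrium is in mixed strategies.
Let the maximizer play I with probability p. The minimizer is indifferent when 4p + 13(1−p) = 13p + 12(1−p), giving p = 1/10.

1/10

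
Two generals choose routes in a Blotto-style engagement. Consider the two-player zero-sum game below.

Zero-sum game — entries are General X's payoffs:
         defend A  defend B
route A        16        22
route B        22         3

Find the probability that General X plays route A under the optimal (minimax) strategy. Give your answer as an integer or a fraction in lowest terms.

19/25

Row minima are 16 and 3, so General X's maximin is 16; column maxima are 22 and 22, so General Y's minimax is 22. These differ, so the equilibrium is in mixed strategies.
Let General X play route A with probability p. General Y is indifferent when 16p + 22(1−p) = 22p + 3(1−p), giving p = 19/25.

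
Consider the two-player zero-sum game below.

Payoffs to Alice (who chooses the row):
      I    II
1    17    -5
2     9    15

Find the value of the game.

Row minima are -5 and 9, so Alice's maximin is 9; column maxima are 17 and 15, so Bob's minimax is 15. These differ, so the equilibrium is in mixed strategies.
Let Alice play 1 with probability p. Bob is indifferent when 17p + 9(1−p) = −5p + 15(1−p), giving p = 3/14.
Let Bob play I with probability q. Alice is indifferent when 17q − 5(1−q) = 9q + 15(1−q), giving q = 5/7.
The value is 17·(5/7) + (-5)·(2/7) = 75/7.

75/7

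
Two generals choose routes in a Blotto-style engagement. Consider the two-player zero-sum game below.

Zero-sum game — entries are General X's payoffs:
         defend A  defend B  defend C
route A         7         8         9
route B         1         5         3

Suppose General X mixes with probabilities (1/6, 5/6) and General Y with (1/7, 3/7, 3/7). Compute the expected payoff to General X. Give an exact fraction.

Against (1/7, 3/7, 3/7), each row's expected payoff is route A: 58/7; route B: 25/7.
Taking the (1/6, 5/6)-weighted average: (1/6)·(58/7) + (5/6)·(25/7) = 61/14.

61/14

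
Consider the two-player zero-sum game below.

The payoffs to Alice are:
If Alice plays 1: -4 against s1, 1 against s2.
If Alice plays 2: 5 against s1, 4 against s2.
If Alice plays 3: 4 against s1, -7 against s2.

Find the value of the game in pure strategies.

Row minima: -4, 4, -7 → Alice's maximin is 4.
Column maxima: 5, 4 → Bob's minimax is 4.
They coincide at (2, s2), so the value is 4.

4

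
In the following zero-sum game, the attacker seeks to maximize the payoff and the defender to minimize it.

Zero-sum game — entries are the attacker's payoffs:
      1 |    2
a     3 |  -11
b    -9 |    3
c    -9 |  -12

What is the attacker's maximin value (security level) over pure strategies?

The worst-case payoff for each row is a: -11, b: -9, c: -12.
The best of these is -9.

-9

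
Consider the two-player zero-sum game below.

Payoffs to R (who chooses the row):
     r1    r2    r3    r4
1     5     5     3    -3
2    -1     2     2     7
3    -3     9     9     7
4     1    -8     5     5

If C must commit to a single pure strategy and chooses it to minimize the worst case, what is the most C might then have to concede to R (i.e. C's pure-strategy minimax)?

5

The worst case (largest entry) in each column is r1: 5, r2: 9, r3: 9, r4: 7.
The best (smallest) of these is 5.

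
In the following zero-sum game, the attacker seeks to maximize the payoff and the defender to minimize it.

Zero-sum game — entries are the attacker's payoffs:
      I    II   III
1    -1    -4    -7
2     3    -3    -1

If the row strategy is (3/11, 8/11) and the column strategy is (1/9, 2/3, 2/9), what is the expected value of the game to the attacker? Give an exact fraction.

Against (1/9, 2/3, 2/9), each row's expected payoff is 1: -13/3; 2: -17/9.
Taking the (3/11, 8/11)-weighted average: (3/11)·(-13/3) + (8/11)·(-17/9) = -23/9.

-23/9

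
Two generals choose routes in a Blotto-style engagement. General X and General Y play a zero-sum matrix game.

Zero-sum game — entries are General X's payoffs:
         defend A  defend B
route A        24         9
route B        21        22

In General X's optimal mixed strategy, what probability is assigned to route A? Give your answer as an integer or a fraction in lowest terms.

1/16

Row minima are 9 and 21, so General X's maximin is 21; column maxima are 24 and 22, so General Y's minimax is 22. These differ, so the equilibrium is in mixed strategies.
Let General X play route A with probability p. General Y is indifferent when 24p + 21(1−p) = 9p + 22(1−p), giving p = 1/16.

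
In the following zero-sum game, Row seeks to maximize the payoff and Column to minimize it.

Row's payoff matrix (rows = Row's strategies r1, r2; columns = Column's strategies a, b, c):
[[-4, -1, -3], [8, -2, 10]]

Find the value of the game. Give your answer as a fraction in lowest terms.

-16/13

Column c is strictly dominated by a for Column (it gives Row more in every row).
The remaining 2×2 game on (r1, r2) × (a, b) has no saddle point. Let Row play r1 with probability p; indifference gives −4p + 8(1−p) = −p − 2(1−p), so p = 10/13.
Similarly Column's optimal q on a is 1/13, and the value is -4·(1/13) + (-1)·(12/13) = -16/13.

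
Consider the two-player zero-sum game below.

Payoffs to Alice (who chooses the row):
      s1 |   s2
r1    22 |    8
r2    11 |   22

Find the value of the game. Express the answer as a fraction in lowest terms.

396/25

Row minima are 8 and 11, so Alice's maximin is 11; column maxima are 22 and 22, so Bob's minimax is 22. These differ, so the equilibrium is in mixed strategies.
Let Alice play r1 with probability p. Bob is indifferent when 22p + 11(1−p) = 8p + 22(1−p), giving p = 11/25.
Let Bob play s1 with probability q. Alice is indifferent when 22q + 8(1−q) = 11q + 22(1−q), giving q = 14/25.
The value is 22·(14/25) + (8)·(11/25) = 396/25.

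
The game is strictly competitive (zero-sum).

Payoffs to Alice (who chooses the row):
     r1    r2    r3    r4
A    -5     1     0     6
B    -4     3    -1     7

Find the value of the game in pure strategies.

Row minima: -5, -4 → Alice's maximin is -4.
Column maxima: -4, 3, 0, 7 → Bob's minimax is -4.
They coincide at (B, r1), so the value is -4.

-4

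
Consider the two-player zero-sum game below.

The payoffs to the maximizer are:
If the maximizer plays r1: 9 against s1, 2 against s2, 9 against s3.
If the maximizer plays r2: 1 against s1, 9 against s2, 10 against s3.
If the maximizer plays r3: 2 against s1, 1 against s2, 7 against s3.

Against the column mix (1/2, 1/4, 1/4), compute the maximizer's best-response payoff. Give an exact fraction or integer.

29/4

r1: (9)·(1/2) + (2)·(1/4) + (9)·(1/4) = 29/4.
r2: (1)·(1/2) + (9)·(1/4) + (10)·(1/4) = 21/4.
r3: (2)·(1/2) + (1)·(1/4) + (7)·(1/4) = 3.
The best pure response is r1 with expected payoff 29/4.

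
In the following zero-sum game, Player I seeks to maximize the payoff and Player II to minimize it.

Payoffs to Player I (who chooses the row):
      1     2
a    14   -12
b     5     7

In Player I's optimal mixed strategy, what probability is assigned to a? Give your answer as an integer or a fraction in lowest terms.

Row minima are -12 and 5, so Player I's maximin is 5; column maxima are 14 and 7, so Player II's minimax is 7. These differ, so the equilibrium is in mixed strategies.
Let Player I play a with probability p. Player II is indifferent when 14p + 5(1−p) = −12p + 7(1−p), giving p = 1/14.

1/14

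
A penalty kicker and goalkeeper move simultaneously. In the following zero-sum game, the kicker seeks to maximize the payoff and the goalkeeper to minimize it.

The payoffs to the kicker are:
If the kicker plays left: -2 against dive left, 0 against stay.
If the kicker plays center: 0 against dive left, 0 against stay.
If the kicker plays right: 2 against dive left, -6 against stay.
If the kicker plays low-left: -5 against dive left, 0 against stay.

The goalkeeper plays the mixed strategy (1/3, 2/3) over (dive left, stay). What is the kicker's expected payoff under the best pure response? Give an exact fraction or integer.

left: (-2)·(1/3) + (0)·(2/3) = -2/3.
center: (0)·(1/3) + (0)·(2/3) = 0.
right: (2)·(1/3) + (-6)·(2/3) = -10/3.
low-left: (-5)·(1/3) + (0)·(2/3) = -5/3.
The best pure response is center with expected payoff 0.

0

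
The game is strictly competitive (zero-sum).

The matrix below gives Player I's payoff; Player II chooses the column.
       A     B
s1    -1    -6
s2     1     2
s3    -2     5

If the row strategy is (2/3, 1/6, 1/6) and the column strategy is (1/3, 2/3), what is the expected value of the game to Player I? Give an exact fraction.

Against (1/3, 2/3), each row's expected payoff is s1: -13/3; s2: 5/3; s3: 8/3.
Taking the (2/3, 1/6, 1/6)-weighted average: (2/3)·(-13/3) + (1/6)·(5/3) + (1/6)·(8/3) = -13/6.

-13/6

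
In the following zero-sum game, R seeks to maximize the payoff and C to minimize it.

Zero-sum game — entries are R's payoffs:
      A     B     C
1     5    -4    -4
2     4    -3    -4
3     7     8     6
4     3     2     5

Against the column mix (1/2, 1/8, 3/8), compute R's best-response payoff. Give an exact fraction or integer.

27/4

1: (5)·(1/2) + (-4)·(1/8) + (-4)·(3/8) = 1/2.
2: (4)·(1/2) + (-3)·(1/8) + (-4)·(3/8) = 1/8.
3: (7)·(1/2) + (8)·(1/8) + (6)·(3/8) = 27/4.
4: (3)·(1/2) + (2)·(1/8) + (5)·(3/8) = 29/8.
The best pure response is 3 with expected payoff 27/4.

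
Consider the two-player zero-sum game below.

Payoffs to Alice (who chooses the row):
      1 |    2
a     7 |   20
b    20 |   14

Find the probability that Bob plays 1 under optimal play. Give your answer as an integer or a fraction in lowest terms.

6/19

Row minima are 7 and 14, so Alice's maximin is 14; column maxima are 20 and 20, so Bob's minimax is 20. These differ, so the equilibrium is in mixed strategies.
Let Bob play 1 with probability q. Alice is indifferent when 7q + 20(1−q) = 20q + 14(1−q), giving q = 6/19.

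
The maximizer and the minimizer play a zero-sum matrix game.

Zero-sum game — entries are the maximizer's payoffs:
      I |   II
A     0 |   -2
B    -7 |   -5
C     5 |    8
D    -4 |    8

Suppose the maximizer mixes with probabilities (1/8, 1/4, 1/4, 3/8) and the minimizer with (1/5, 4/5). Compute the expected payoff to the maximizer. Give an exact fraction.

Against (1/5, 4/5), each row's expected payoff is A: -8/5; B: -27/5; C: 37/5; D: 28/5.
Taking the (1/8, 1/4, 1/4, 3/8)-weighted average: (1/8)·(-8/5) + (1/4)·(-27/5) + (1/4)·(37/5) + (3/8)·(28/5) = 12/5.

12/5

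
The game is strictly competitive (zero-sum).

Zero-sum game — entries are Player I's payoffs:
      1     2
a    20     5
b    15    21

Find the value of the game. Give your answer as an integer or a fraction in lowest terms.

Row minima are 5 and 15, so Player I's maximin is 15; column maxima are 20 and 21, so Player II's minimax is 20. These differ, so the equilibrium is in mixed strategies.
Let Player I play a with probability p. Player II is indifferent when 20p + 15(1−p) = 5p + 21(1−p), giving p = 2/7.
Let Player II play 1 with probability q. Player I is indifferent when 20q + 5(1−q) = 15q + 21(1−q), giving q = 16/21.
The value is 20·(16/21) + (5)·(5/21) = 115/7.

115/7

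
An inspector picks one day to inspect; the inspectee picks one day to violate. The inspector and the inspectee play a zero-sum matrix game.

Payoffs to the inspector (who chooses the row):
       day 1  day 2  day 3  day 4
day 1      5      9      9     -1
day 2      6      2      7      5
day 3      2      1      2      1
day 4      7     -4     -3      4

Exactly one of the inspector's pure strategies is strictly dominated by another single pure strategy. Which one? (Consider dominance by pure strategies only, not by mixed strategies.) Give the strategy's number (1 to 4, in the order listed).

Compare day 3 with day 2: 6 > 2, 2 > 1, 7 > 2, 5 > 1.
So day 2 strictly dominates day 3 for the inspector; day 3 is strictly dominated.

3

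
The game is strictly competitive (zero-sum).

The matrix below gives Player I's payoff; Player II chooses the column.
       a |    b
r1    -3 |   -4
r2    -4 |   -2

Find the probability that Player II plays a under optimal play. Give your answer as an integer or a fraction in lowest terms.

2/3

Row minima are -4 and -4, so Player I's maximin is -4; column maxima are -3 and -2, so Player II's minimax is -3. These differ, so the equilibrium is in mixed strategies.
Let Player II play a with probability q. Player I is indifferent when −3q − 4(1−q) = −4q − 2(1−q), giving q = 2/3.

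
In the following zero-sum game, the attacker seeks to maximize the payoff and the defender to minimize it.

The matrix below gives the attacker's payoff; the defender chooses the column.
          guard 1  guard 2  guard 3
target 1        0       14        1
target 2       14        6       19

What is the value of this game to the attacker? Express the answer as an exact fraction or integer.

Column guard 3 is strictly dominated by guard 1 for the defender (it gives the attacker more in every row).
The remaining 2×2 game on (target 1, target 2) × (guard 1, guard 2) has no saddle point. Let the attacker play target 1 with probability p; indifference gives 14(1−p) = 14p + 6(1−p), so p = 4/11.
Similarly the defender's optimal q on guard 1 is 4/11, and the value is 0·(4/11) + (14)·(7/11) = 98/11.

98/11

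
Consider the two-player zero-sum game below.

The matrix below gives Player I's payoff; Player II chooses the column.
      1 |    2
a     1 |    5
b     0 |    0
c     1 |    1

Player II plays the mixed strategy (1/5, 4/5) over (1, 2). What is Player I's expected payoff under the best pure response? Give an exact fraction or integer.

21/5

a: (1)·(1/5) + (5)·(4/5) = 21/5.
b: (0)·(1/5) + (0)·(4/5) = 0.
c: (1)·(1/5) + (1)·(4/5) = 1.
The best pure response is a with expected payoff 21/5.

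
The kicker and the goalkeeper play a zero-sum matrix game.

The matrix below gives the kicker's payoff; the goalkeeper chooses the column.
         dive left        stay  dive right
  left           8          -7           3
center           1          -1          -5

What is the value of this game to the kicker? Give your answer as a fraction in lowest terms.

Column dive left is strictly dominated by dive right for the goalkeeper (it gives the kicker more in every row).
The remaining 2×2 game on (left, center) × (stay, dive right) has no saddle point. Let the kicker play left with probability p; indifference gives −7p − (1−p) = 3p − 5(1−p), so p = 2/7.
Similarly the goalkeeper's optimal q on stay is 4/7, and the value is -7·(4/7) + (3)·(3/7) = -19/7.

-19/7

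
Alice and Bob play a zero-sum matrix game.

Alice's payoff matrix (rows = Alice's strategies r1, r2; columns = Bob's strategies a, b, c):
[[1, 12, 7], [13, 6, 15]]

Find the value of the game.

Column c is strictly dominated by a for Bob (it gives Alice more in every row).
The remaining 2×2 game on (r1, r2) × (a, b) has no saddle point. Let Alice play r1 with probability p; indifference gives p + 13(1−p) = 12p + 6(1−p), so p = 7/18.
Similarly Bob's optimal q on a is 1/3, and the value is 1·(1/3) + (12)·(2/3) = 25/3.

25/3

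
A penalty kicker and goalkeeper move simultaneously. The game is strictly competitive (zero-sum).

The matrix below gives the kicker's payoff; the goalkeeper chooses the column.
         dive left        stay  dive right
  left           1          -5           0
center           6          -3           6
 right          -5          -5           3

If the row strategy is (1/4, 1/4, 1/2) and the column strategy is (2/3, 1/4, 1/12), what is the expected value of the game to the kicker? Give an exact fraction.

-11/8

Against (2/3, 1/4, 1/12), each row's expected payoff is left: -7/12; center: 15/4; right: -13/3.
Taking the (1/4, 1/4, 1/2)-weighted average: (1/4)·(-7/12) + (1/4)·(15/4) + (1/2)·(-13/3) = -11/8.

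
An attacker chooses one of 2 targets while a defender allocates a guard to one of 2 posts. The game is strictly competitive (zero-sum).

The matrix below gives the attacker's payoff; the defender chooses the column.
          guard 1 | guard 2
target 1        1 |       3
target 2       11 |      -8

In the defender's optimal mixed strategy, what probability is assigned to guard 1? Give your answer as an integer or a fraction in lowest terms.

11/21

Row minima are 1 and -8, so the attacker's maximin is 1; column maxima are 11 and 3, so the defender's minimax is 3. These differ, so the equilibrium is in mixed strategies.
Let the defender play guard 1 with probability q. The attacker is indifferent when q + 3(1−q) = 11q − 8(1−q), giving q = 11/21.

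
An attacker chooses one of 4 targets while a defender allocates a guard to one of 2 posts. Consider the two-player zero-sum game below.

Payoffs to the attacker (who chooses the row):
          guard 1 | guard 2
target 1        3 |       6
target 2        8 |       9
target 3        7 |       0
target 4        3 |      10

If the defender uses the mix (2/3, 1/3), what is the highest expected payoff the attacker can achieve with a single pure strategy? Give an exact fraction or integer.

target 1: (3)·(2/3) + (6)·(1/3) = 4.
target 2: (8)·(2/3) + (9)·(1/3) = 25/3.
target 3: (7)·(2/3) + (0)·(1/3) = 14/3.
target 4: (3)·(2/3) + (10)·(1/3) = 16/3.
The best pure response is target 2 with expected payoff 25/3.

25/3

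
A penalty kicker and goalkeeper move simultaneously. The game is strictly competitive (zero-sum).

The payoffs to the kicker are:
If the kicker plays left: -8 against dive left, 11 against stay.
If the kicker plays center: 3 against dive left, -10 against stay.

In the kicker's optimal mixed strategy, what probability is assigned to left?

Row minima are -8 and -10, so the kicker's maximin is -8; column maxima are 3 and 11, so the goalkeeper's minimax is 3. These differ, so the equilibrium is in mixed strategies.
Let the kicker play left with probability p. The goalkeeper is indifferent when −8p + 3(1−p) = 11p − 10(1−p), giving p = 13/32.

13/32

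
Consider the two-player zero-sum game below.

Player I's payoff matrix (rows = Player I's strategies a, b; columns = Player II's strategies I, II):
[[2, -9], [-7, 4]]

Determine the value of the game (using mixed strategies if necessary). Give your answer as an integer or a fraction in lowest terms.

-5/2

Row minima are -9 and -7, so Player I's maximin is -7; column maxima are 2 and 4, so Player II's minimax is 2. These differ, so the equilibrium is in mixed strategies.
Let Player I play a with probability p. Player II is indifferent when 2p − 7(1−p) = −9p + 4(1−p), giving p = 1/2.
Let Player II play I with probability q. Player I is indifferent when 2q − 9(1−q) = −7q + 4(1−q), giving q = 13/22.
The value is 2·(13/22) + (-9)·(9/22) = -5/2.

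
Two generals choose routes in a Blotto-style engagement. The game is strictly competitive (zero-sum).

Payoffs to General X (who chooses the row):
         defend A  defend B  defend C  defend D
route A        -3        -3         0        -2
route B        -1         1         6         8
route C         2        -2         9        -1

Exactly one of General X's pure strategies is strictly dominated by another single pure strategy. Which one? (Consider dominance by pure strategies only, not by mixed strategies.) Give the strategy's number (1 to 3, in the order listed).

Compare route A with route B: -1 > -3, 1 > -3, 6 > 0, 8 > -2.
So route B strictly dominates route A for General X; route A is strictly dominated.

1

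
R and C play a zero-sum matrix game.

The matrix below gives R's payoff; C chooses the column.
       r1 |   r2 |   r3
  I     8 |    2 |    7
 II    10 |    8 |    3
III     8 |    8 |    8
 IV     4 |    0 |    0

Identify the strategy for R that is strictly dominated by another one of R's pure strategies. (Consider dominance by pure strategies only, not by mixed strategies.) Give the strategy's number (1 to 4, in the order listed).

Compare IV with I: 8 > 4, 2 > 0, 7 > 0.
So I strictly dominates IV for R; IV is strictly dominated.

4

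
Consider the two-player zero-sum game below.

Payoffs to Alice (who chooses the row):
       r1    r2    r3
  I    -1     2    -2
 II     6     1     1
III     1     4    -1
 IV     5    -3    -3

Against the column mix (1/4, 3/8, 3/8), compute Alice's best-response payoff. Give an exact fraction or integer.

I: (-1)·(1/4) + (2)·(3/8) + (-2)·(3/8) = -1/4.
II: (6)·(1/4) + (1)·(3/8) + (1)·(3/8) = 9/4.
III: (1)·(1/4) + (4)·(3/8) + (-1)·(3/8) = 11/8.
IV: (5)·(1/4) + (-3)·(3/8) + (-3)·(3/8) = -1.
The best pure response is II with expected payoff 9/4.

9/4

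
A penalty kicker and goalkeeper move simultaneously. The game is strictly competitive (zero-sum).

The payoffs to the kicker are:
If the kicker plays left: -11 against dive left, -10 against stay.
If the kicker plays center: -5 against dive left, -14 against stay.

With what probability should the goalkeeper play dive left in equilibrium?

2/5

Row minima are -11 and -14, so the kicker's maximin is -11; column maxima are -5 and -10, so the goalkeeper's minimax is -10. These differ, so the equilibrium is in mixed strategies.
Let the goalkeeper play dive left with probability q. The kicker is indifferent when −11q − 10(1−q) = −5q − 14(1−q), giving q = 2/5.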